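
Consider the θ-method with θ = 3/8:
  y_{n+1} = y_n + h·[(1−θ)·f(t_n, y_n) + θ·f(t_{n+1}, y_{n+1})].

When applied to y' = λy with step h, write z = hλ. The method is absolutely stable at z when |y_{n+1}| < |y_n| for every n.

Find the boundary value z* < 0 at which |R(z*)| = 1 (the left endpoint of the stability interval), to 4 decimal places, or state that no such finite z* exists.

Set f=λy, z=hλ:
  y_{n+1} = y_n + z·[5/8·y_n + 3/8·y_{n+1}] ⇒ (1 − 3/8z)y_{n+1} = (1 + 5/8z)y_n
  so R(z) = (1 + 5/8z)/(1 − 3/8z).

Solve |R(x)|<1 on ℝ⁻.
x=-0.75: |R|=0.4146
R=−1: 1+5/8x = −1+3/8x ⇒ -1/4x=2 ⇒ x=2/(-1/4)=-8.0000
Confirm numerically:
  x=-6.861: |R|=0.92030 <1
  x=-3.971: |R|=0.59534 <1
  x=-3.273: |R|=0.46944 <1
  x=-8.578: |R|=1.03427 >1
  x=-8.309: |R|=1.01877 >1
So |R|<1 on (-8.0000, 0).

z* = -8.0000.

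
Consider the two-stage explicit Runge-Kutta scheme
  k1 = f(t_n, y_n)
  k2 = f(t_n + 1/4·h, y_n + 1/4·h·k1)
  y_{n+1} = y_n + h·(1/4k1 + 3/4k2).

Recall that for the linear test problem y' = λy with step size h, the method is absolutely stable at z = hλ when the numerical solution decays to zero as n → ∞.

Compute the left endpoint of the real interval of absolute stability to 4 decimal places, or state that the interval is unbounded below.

With y'=λy (z=hλ):
  k1=λy_n ⇒ h·k1=z·y_n;  k2=λ(1+1/4z)y_n ⇒ h·k2=z(1+1/4z)y_n
  y_{n+1}/y_n = 1 + 1/4z + 3/4z(1+1/4z) = 1 + z + 3/16z²
  Hence R(z) = 1 + z + 3/16z².

Solve |R(x)|<1 on ℝ⁻.
x=-1.51: |R|=0.0825
R=1: x+3/16x²=0 ⇒ x=−16/3=-5.3333; min R=1−1/(4·3/16)=-0.3333>−1
Confirm numerically:
  x=-3.215: |R|=0.27696 <1
  x=-2.903: |R|=0.32286 <1
  x=-2.890: |R|=0.32398 <1
  x=-2.750: |R|=0.33203 <1
  x=-5.836: |R|=1.55004 >1
  x=-5.490: |R|=1.16127 >1
Stable set (-5.3333, 0).

z* = -5.3333.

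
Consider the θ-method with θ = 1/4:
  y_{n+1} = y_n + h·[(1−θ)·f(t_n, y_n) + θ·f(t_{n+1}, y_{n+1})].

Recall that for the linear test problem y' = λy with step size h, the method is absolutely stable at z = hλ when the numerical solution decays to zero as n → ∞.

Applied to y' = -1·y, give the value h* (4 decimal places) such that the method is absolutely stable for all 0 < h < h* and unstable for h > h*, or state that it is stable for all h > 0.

On y'=λy, z=hλ:
  y_{n+1} = y_n + z·[3/4·y_n + 1/4·y_{n+1}] ⇒ (1 − 1/4z)y_{n+1} = (1 + 3/4z)y_n
  so R(z) = (1 + 3/4z)/(1 − 1/4z).

Solve |R(x)|<1 on ℝ⁻.
x=-1.4: |R|=0.0370
R=−1: 1+3/4x = −1+1/4x ⇒ -1/2x=2 ⇒ x=2/(-1/2)=-4.0000
Confirm numerically:
  x=-3.349: |R|=0.82283 <1
  x=-2.908: |R|=0.68384 <1
  x=-1.681: |R|=0.18359 <1
  x=-4.260: |R|=1.06295 >1
  x=-4.242: |R|=1.05872 >1
  x=-4.136: |R|=1.03343 >1
Interval (-4.0000, 0).

(-4.0000,0); λ=-1 ⇒ h* = (4)/1 = 4.0000.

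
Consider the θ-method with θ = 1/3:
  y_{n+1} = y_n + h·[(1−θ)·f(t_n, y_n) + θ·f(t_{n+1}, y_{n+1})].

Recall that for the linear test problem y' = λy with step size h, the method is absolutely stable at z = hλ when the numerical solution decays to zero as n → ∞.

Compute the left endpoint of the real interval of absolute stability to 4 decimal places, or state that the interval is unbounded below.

Set f=λy, z=hλ:
  y_{n+1} = y_n + z·[2/3·y_n + 1/3·y_{n+1}] ⇒ (1 − 1/3z)y_{n+1} = (1 + 2/3z)y_n
  Hence R(z) = (1 + 2/3z)/(1 − 1/3z).

Need |R(x)|<1, x<0.
x=-0.88: |R|=0.3196
R=−1: 1+2/3x = −1+1/3x ⇒ -1/3x=2 ⇒ x=2/(-1/3)=-6.0000
Confirm numerically:
  x=-5.034: |R|=0.87976 <1
  x=-2.991: |R|=0.49775 <1
  x=-2.582: |R|=0.38767 <1
  x=-6.340: |R|=1.03640 >1
  x=-6.300: |R|=1.03226 >1
Interval (-6.0000, 0).

z* = -6.0000.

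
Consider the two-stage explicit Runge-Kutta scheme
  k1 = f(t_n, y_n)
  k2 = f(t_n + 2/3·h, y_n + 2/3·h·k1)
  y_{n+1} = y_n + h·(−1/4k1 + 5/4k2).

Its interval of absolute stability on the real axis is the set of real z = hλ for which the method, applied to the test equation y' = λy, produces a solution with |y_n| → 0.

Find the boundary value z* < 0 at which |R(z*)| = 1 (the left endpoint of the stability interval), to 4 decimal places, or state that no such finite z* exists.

z* = -1.2000.

On y'=λy, z=hλ:
  k1=λy_n ⇒ h·k1=z·y_n;  k2=λ(1+2/3z)y_n ⇒ h·k2=z(1+2/3z)y_n
  y_{n+1}/y_n = 1 − 1/4z + 5/4z(1+2/3z) = 1 + z + 5/6z²
  so R(z) = 1 + z + 5/6z².

Boundary: |R(x)|=1, x<0.
x=-1.06: |R|=0.8763
R=1: x+5/6x²=0 ⇒ x=−6/5=-1.2000; min R=1−1/(4·5/6)=0.7000>−1
Confirm numerically:
  x=-0.956: |R|=0.80561 <1
  x=-0.879: |R|=0.76487 <1
  x=-0.783: |R|=0.72791 <1
  x=-0.688: |R|=0.70645 <1
  x=-1.594: |R|=1.52336 >1
  x=-1.440: |R|=1.28800 >1
  x=-1.323: |R|=1.13561 >1
So |R|<1 on (-1.2000, 0).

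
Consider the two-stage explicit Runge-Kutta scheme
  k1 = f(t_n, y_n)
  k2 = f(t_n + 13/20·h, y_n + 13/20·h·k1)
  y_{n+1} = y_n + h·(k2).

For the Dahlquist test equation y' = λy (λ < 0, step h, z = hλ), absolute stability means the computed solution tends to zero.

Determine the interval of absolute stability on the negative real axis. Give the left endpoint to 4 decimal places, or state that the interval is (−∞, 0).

z∈(-1.5385,0).

On y'=λy, z=hλ:
  k1=λy_n ⇒ h·k1=z·y_n;  k2=λ(1+13/20z)y_n ⇒ h·k2=z(1+13/20z)y_n
  y_{n+1}/y_n = 1 + z(1+13/20z) = 1 + z + 13/20z²
  so R(z) = 1 + z + 13/20z².

Boundary: |R(x)|=1, x<0.
x=-0.76: |R|=0.6154
R=1: x+13/20x²=0 ⇒ x=−20/13=-1.5385; min R=1−1/(4·13/20)=0.6154>−1
Confirm numerically:
  x=-0.989: |R|=0.64678 <1
  x=-0.944: |R|=0.63524 <1
  x=-0.694: |R|=0.61906 <1
  x=-2.129: |R|=1.81722 >1
  x=-1.989: |R|=1.58248 >1
Interval (-1.5385, 0).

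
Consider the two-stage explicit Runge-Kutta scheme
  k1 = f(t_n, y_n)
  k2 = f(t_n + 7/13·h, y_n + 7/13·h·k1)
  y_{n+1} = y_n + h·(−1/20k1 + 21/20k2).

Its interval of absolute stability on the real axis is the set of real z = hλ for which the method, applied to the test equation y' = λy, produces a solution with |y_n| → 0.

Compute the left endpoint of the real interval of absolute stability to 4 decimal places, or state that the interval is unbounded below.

With y'=λy (z=hλ):
  k1=λy_n ⇒ h·k1=z·y_n;  k2=λ(1+7/13z)y_n ⇒ h·k2=z(1+7/13z)y_n
  y_{n+1}/y_n = 1 − 1/20z + 21/20z(1+7/13z) = 1 + z + 147/260z²
  so R(z) = 1 + z + 147/260z².

Find x<0 with |R(x)|<1.
x=-0.52: |R|=0.6329
R=1: x+147/260x²=0 ⇒ x=−260/147=-1.7687; min R=1−1/(4·147/260)=0.5578>−1
Confirm numerically:
  x=-1.277: |R|=0.64499 <1
  x=-1.244: |R|=0.63095 <1
  x=-1.001: |R|=0.56552 <1
  x=-2.121: |R|=1.42246 >1
  x=-1.888: |R|=1.12734 >1
Interval (-1.7687, 0).

z* = -1.7687.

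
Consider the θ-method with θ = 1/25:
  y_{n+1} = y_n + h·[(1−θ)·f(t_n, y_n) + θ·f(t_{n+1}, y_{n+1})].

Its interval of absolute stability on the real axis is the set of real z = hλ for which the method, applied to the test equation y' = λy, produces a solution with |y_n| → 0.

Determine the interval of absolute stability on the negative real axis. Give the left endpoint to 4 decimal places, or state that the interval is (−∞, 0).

Set f=λy, z=hλ:
  y_{n+1} = y_n + z·[24/25·y_n + 1/25·y_{n+1}] ⇒ (1 − 1/25z)y_{n+1} = (1 + 24/25z)y_n
  so R(z) = (1 + 24/25z)/(1 − 1/25z).

Solve |R(x)|<1 on ℝ⁻.
x=-0.52: |R|=0.4906
R=−1: 1+24/25x = −1+1/25x ⇒ -23/25x=2 ⇒ x=2/(-23/25)=-2.1739
Confirm numerically:
  x=-2.051: |R|=0.89549 <1
  x=-1.721: |R|=0.61016 <1
  x=-1.557: |R|=0.46572 <1
  x=-2.646: |R|=1.39275 >1
  x=-2.629: |R|=1.37884 >1
Interval (-2.1739, 0).

z∈(-2.1739,0).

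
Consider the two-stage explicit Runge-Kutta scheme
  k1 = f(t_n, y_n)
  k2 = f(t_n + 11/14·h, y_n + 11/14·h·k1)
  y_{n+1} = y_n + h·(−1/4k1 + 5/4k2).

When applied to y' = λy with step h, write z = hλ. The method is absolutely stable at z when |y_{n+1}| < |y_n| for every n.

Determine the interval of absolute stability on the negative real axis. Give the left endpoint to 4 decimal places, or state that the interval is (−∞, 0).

z∈(-1.0182,0).

Test eqn y'=λy, z=hλ:
  k1=λy_n ⇒ h·k1=z·y_n;  k2=λ(1+11/14z)y_n ⇒ h·k2=z(1+11/14z)y_n
  y_{n+1}/y_n = 1 − 1/4z + 5/4z(1+11/14z) = 1 + z + 55/56z²
  R(z) = 1 + z + 55/56z².

Solve |R(x)|<1 on ℝ⁻.
x=-1.4: |R|=1.5250
R=1: x+55/56x²=0 ⇒ x=−56/55=-1.0182; min R=1−1/(4·55/56)=0.7455>−1
Confirm numerically:
  x=-0.771: |R|=0.81283 <1
  x=-0.744: |R|=0.79965 <1
  x=-0.649: |R|=0.76468 <1
  x=-0.643: |R|=0.76307 <1
  x=-1.605: |R|=1.92502 >1
  x=-1.527: |R|=1.76309 >1
  x=-1.308: |R|=1.37231 >1
So |R|<1 on (-1.0182, 0).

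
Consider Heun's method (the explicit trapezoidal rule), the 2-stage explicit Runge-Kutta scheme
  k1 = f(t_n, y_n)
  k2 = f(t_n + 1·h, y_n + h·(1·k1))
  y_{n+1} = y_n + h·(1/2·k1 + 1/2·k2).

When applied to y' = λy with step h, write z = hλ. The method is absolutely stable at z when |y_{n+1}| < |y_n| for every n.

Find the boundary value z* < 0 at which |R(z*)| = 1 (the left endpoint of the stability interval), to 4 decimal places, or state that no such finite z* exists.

left endpoint -2.0000.

On y'=λy, z=hλ:
  order 2, 2-stage ⇒ R(z)=1+z+z^2/2
  (e.g. R(-1.45)=0.60125, |R|=0.60125)

Solve |R(x)|<1 on ℝ⁻.
x=-1.45: |R|=0.6013
|R(-2.37)|=1.4385 |R(-0.82)|=0.5162 |R(-0.71)|=0.5421
Bisect:
  x_lo=-2.7494 |R|=2.0302  x_hi=-0.2699 |R|=0.7665
  mid=-1.50966 |R|=0.62988 →hi
  mid=-2.12953 |R|=1.13792 →lo
  mid=-1.81960 |R|=0.83587 →hi
  mid=-1.97457 |R|=0.97489 →hi
  mid=-2.05205 |R|=1.05340 →lo
  mid=-2.01331 |R|=1.01340 →lo
  mid=-1.99394 |R|=0.99396 →hi
  mid=-2.00362 |R|=1.00363 →lo
  mid=-1.99878 |R|=0.99878 →hi
  mid=-2.00120 |R|=1.00120 →lo
  ...
  [-2.00014,-1.99999] ⇒ x*=-2.0000
Stable set (-2.0000, 0).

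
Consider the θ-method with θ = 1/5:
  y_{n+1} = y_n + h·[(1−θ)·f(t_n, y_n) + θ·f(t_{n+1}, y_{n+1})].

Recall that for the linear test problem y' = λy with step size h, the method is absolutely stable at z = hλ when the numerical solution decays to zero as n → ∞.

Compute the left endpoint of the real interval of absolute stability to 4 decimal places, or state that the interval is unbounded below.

Set f=λy, z=hλ:
  y_{n+1} = y_n + z·[4/5·y_n + 1/5·y_{n+1}] ⇒ (1 − 1/5z)y_{n+1} = (1 + 4/5z)y_n
  R(z) = (1 + 4/5z)/(1 − 1/5z).

Boundary: |R(x)|=1, x<0.
x=-0.4: |R|=0.6296
R=−1: 1+4/5x = −1+1/5x ⇒ -3/5x=2 ⇒ x=2/(-3/5)=-3.3333
Confirm numerically:
  x=-2.708: |R|=0.75662 <1
  x=-2.363: |R|=0.60464 <1
  x=-1.951: |R|=0.40340 <1
  x=-3.903: |R|=1.19196 >1
  x=-3.753: |R|=1.14384 >1
Stable set (-3.3333, 0).

z* = -3.3333.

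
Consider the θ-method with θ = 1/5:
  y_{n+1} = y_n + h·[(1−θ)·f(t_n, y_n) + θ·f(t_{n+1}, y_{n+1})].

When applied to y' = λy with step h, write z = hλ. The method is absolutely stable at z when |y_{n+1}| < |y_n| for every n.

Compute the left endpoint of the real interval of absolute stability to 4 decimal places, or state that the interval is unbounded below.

With y'=λy (z=hλ):
  y_{n+1} = y_n + z·[4/5·y_n + 1/5·y_{n+1}] ⇒ (1 − 1/5z)y_{n+1} = (1 + 4/5z)y_n
  Hence R(z) = (1 + 4/5z)/(1 − 1/5z).

Boundary: |R(x)|=1, x<0.
x=-0.78: |R|=0.3253
R=−1: 1+4/5x = −1+1/5x ⇒ -3/5x=2 ⇒ x=2/(-3/5)=-3.3333
Confirm numerically:
  x=-3.244: |R|=0.96749 <1
  x=-2.912: |R|=0.84024 <1
  x=-1.681: |R|=0.25805 <1
  x=-3.544: |R|=1.07397 >1
  x=-3.378: |R|=1.01599 >1
Stable set (-3.3333, 0).

z* = -3.3333.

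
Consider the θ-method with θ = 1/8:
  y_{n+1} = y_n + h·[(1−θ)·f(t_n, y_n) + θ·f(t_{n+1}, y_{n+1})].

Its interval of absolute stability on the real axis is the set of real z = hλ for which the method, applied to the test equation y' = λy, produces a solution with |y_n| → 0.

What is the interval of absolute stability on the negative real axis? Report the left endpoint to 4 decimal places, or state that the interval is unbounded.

Test eqn y'=λy, z=hλ:
  y_{n+1} = y_n + z·[7/8·y_n + 1/8·y_{n+1}] ⇒ (1 − 1/8z)y_{n+1} = (1 + 7/8z)y_n
  ⇒ R(z) = (1 + 7/8z)/(1 − 1/8z).

Boundary: |R(x)|=1, x<0.
x=-1.32: |R|=0.1330
R=−1: 1+7/8x = −1+1/8x ⇒ -3/4x=2 ⇒ x=2/(-3/4)=-2.6667
Confirm numerically:
  x=-2.123: |R|=0.67776 <1
  x=-1.964: |R|=0.57688 <1
  x=-1.180: |R|=0.02832 <1
  x=-1.124: |R|=0.01447 <1
  x=-3.208: |R|=1.28979 >1
  x=-3.159: |R|=1.26472 >1
  x=-3.119: |R|=1.24409 >1
So |R|<1 on (-2.6667, 0).

z∈(-2.6667,0).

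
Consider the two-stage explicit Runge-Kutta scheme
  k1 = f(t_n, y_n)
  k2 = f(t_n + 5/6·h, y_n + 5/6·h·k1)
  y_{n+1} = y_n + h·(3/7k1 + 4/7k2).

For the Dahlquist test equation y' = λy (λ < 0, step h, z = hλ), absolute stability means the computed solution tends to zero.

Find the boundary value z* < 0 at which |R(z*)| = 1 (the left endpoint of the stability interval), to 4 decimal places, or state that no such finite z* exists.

z* = -2.1000.

Set f=λy, z=hλ:
  k1=λy_n ⇒ h·k1=z·y_n;  k2=λ(1+5/6z)y_n ⇒ h·k2=z(1+5/6z)y_n
  y_{n+1}/y_n = 1 + 3/7z + 4/7z(1+5/6z) = 1 + z + 10/21z²
  ⇒ R(z) = 1 + z + 10/21z².

Find x<0 with |R(x)|<1.
x=-0.87: |R|=0.4904
R=1: x+10/21x²=0 ⇒ x=−21/10=-2.1000; min R=1−1/(4·10/21)=0.4750>−1
Confirm numerically:
  x=-1.143: |R|=0.47912 <1
  x=-0.980: |R|=0.47733 <1
  x=-0.928: |R|=0.48209 <1
  x=-0.926: |R|=0.48232 <1
  x=-2.357: |R|=1.28845 >1
  x=-2.228: |R|=1.13580 >1
So |R|<1 on (-2.1000, 0).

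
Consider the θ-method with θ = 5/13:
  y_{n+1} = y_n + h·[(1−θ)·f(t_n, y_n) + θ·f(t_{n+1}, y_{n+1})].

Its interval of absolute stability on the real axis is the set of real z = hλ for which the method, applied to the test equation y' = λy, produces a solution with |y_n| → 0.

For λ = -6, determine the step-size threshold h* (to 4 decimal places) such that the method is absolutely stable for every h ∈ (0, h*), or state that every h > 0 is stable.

(-8.6667,0); λ=-6 ⇒ h* = (26/3)/6 = 1.4444.

Set f=λy, z=hλ:
  y_{n+1} = y_n + z·[8/13·y_n + 5/13·y_{n+1}] ⇒ (1 − 5/13z)y_{n+1} = (1 + 8/13z)y_n
  Hence R(z) = (1 + 8/13z)/(1 − 5/13z).

Solve |R(x)|<1 on ℝ⁻.
x=-0.99: |R|=0.2830
R=−1: 1+8/13x = −1+5/13x ⇒ -3/13x=2 ⇒ x=2/(-3/13)=-8.6667
Confirm numerically:
  x=-7.429: |R|=0.92595 <1
  x=-7.174: |R|=0.90837 <1
  x=-4.024: |R|=0.57947 <1
  x=-9.252: |R|=1.02963 >1
  x=-9.111: |R|=1.02276 >1
Stable set (-8.6667, 0).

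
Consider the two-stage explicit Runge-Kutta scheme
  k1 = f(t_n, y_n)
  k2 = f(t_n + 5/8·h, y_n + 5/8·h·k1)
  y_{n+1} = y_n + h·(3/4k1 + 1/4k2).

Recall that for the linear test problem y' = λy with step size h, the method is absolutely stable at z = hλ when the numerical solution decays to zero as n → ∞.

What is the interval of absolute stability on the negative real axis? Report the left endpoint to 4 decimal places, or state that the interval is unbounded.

On y'=λy, z=hλ:
  k1=λy_n ⇒ h·k1=z·y_n;  k2=λ(1+5/8z)y_n ⇒ h·k2=z(1+5/8z)y_n
  y_{n+1}/y_n = 1 + 3/4z + 1/4z(1+5/8z) = 1 + z + 5/32z²
  so R(z) = 1 + z + 5/32z².

Boundary: |R(x)|=1, x<0.
x=-0.39: |R|=0.6338
R=1: x+5/32x²=0 ⇒ x=−32/5=-6.4000; min R=1−1/(4·5/32)=-0.6000>−1
Confirm numerically:
  x=-6.093: |R|=0.70773 <1
  x=-3.547: |R|=0.58119 <1
  x=-3.301: |R|=0.59841 <1
  x=-3.138: |R|=0.59940 <1
  x=-6.966: |R|=1.61606 >1
  x=-6.778: |R|=1.40033 >1
Interval (-6.4000, 0).

(-6.4000, 0).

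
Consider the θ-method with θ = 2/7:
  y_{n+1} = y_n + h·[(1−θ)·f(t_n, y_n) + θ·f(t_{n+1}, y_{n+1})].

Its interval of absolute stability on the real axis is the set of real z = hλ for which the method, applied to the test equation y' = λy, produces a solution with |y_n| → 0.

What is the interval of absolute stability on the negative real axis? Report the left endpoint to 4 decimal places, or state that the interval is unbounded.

z∈(-4.6667,0).

With y'=λy (z=hλ):
  y_{n+1} = y_n + z·[5/7·y_n + 2/7·y_{n+1}] ⇒ (1 − 2/7z)y_{n+1} = (1 + 5/7z)y_n
  Hence R(z) = (1 + 5/7z)/(1 − 2/7z).

Solve |R(x)|<1 on ℝ⁻.
x=-1.78: |R|=0.1799
R=−1: 1+5/7x = −1+2/7x ⇒ -3/7x=2 ⇒ x=2/(-3/7)=-4.6667
Confirm numerically:
  x=-4.235: |R|=0.91629 <1
  x=-4.199: |R|=0.90888 <1
  x=-2.014: |R|=0.27838 <1
  x=-1.954: |R|=0.25394 <1
  x=-4.924: |R|=1.04582 >1
  x=-4.903: |R|=1.04219 >1
Interval (-4.6667, 0).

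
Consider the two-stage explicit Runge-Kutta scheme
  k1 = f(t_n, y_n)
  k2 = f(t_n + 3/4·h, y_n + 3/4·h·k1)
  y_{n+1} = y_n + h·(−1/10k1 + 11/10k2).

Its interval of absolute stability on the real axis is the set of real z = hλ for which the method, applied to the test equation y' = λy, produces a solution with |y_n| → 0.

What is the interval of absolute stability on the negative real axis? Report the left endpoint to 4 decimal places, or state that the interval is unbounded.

Set f=λy, z=hλ:
  k1=λy_n ⇒ h·k1=z·y_n;  k2=λ(1+3/4z)y_n ⇒ h·k2=z(1+3/4z)y_n
  y_{n+1}/y_n = 1 − 1/10z + 11/10z(1+3/4z) = 1 + z + 33/40z²
  ⇒ R(z) = 1 + z + 33/40z².

Boundary: |R(x)|=1, x<0.
x=-1.35: |R|=1.1536
R=1: x+33/40x²=0 ⇒ x=−40/33=-1.2121; min R=1−1/(4·33/40)=0.6970>−1
Confirm numerically:
  x=-0.995: |R|=0.82177 <1
  x=-0.733: |R|=0.71026 <1
  x=-0.616: |R|=0.69705 <1
  x=-0.508: |R|=0.70490 <1
  x=-1.788: |R|=1.84948 >1
  x=-1.422: |R|=1.24622 >1
  x=-1.421: |R|=1.24487 >1
Interval (-1.2121, 0).

(-1.2121, 0).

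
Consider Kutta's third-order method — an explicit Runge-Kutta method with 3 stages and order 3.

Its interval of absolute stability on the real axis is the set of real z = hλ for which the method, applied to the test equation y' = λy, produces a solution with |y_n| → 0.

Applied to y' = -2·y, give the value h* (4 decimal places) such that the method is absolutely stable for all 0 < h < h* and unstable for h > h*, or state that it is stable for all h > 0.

On y'=λy, z=hλ:
  order 3, 3-stage ⇒ R(z)=1+z+z^2/2+z^3/6
  (e.g. R(-0.39)=0.67616, |R|=0.67616)

Boundary: |R(x)|=1, x<0.
x=-0.39: |R|=0.6762
|R(-2.82)|=1.5814 |R(-2.59)|=1.1316 |R(-1.01)|=0.3283
Bisect:
  x_lo=-3.1975 |R|=2.5341  x_hi=-0.3048 |R|=0.7370
  mid=-1.75115 |R|=0.11288 →hi
  mid=-2.47434 |R|=0.93795 →hi
  mid=-2.83593 |R|=1.61601 →lo
  mid=-2.65513 |R|=1.24993 →lo
  mid=-2.56473 |R|=1.08755 →lo
  mid=-2.51953 |R|=1.01120 →lo
  mid=-2.49693 |R|=0.97419 →hi
  mid=-2.50823 |R|=0.99260 →hi
  mid=-2.51388 |R|=1.00187 →lo
  mid=-2.51106 |R|=0.99723 →hi
  ...
  [-2.51283,-2.51265] ⇒ x*=-2.5127
Interval (-2.5127, 0).

(-2.5127,0); λ=-2 ⇒ h* = 1.2564.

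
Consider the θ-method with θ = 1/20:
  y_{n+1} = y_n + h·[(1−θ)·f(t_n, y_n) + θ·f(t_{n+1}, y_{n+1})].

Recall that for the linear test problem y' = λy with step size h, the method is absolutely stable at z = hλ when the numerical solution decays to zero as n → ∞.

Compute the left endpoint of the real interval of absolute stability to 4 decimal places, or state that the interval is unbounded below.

Set f=λy, z=hλ:
  y_{n+1} = y_n + z·[19/20·y_n + 1/20·y_{n+1}] ⇒ (1 − 1/20z)y_{n+1} = (1 + 19/20z)y_n
  R(z) = (1 + 19/20z)/(1 − 1/20z).

Need |R(x)|<1, x<0.
x=-1.54: |R|=0.4299
R=−1: 1+19/20x = −1+1/20x ⇒ -9/10x=2 ⇒ x=2/(-9/10)=-2.2222
Confirm numerically:
  x=-2.048: |R|=0.85776 <1
  x=-1.789: |R|=0.64211 <1
  x=-1.771: |R|=0.62693 <1
  x=-1.321: |R|=0.23915 <1
  x=-2.704: |R|=1.38196 >1
  x=-2.416: |R|=1.15560 >1
  x=-2.249: |R|=1.02166 >1
So |R|<1 on (-2.2222, 0).

left endpoint -2.2222.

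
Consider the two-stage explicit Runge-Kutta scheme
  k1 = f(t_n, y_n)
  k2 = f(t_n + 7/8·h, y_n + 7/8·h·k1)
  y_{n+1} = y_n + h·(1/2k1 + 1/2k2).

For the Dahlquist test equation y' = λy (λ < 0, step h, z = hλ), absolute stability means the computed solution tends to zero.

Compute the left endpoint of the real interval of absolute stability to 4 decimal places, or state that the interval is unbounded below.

Test eqn y'=λy, z=hλ:
  k1=λy_n ⇒ h·k1=z·y_n;  k2=λ(1+7/8z)y_n ⇒ h·k2=z(1+7/8z)y_n
  y_{n+1}/y_n = 1 + 1/2z + 1/2z(1+7/8z) = 1 + z + 7/16z²
  so R(z) = 1 + z + 7/16z².

Need |R(x)|<1, x<0.
x=-0.92: |R|=0.4503
R=1: x+7/16x²=0 ⇒ x=−16/7=-2.2857; min R=1−1/(4·7/16)=0.4286>−1
Confirm numerically:
  x=-2.100: |R|=0.82938 <1
  x=-1.878: |R|=0.66501 <1
  x=-1.108: |R|=0.42910 <1
  x=-2.697: |R|=1.48529 >1
  x=-2.319: |R|=1.03377 >1
So |R|<1 on (-2.2857, 0).

left endpoint -2.2857.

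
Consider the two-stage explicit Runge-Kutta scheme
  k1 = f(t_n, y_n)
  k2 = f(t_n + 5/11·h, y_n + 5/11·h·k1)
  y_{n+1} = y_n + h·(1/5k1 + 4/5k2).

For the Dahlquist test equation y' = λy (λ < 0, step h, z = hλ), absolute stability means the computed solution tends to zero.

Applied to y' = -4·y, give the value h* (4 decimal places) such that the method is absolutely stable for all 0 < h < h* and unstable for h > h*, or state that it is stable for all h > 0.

With y'=λy (z=hλ):
  k1=λy_n ⇒ h·k1=z·y_n;  k2=λ(1+5/11z)y_n ⇒ h·k2=z(1+5/11z)y_n
  y_{n+1}/y_n = 1 + 1/5z + 4/5z(1+5/11z) = 1 + z + 4/11z²
  ⇒ R(z) = 1 + z + 4/11z².

Find x<0 with |R(x)|<1.
x=-1.24: |R|=0.3191
R=1: x+4/11x²=0 ⇒ x=−11/4=-2.7500; min R=1−1/(4·4/11)=0.3125>−1
Confirm numerically:
  x=-2.127: |R|=0.51814 <1
  x=-1.815: |R|=0.38290 <1
  x=-1.111: |R|=0.33784 <1
  x=-3.116: |R|=1.41471 >1
  x=-2.851: |R|=1.10471 >1
Interval (-2.7500, 0).

(-2.7500,0); λ=-4 ⇒ h* = (11/4)/4 = 0.6875.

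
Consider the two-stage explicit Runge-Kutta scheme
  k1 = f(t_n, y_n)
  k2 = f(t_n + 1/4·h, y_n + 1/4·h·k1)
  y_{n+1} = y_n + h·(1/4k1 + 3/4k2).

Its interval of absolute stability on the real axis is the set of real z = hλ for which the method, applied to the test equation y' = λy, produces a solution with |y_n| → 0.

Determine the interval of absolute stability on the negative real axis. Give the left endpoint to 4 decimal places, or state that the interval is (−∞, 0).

Test eqn y'=λy, z=hλ:
  k1=λy_n ⇒ h·k1=z·y_n;  k2=λ(1+1/4z)y_n ⇒ h·k2=z(1+1/4z)y_n
  y_{n+1}/y_n = 1 + 1/4z + 3/4z(1+1/4z) = 1 + z + 3/16z²
  so R(z) = 1 + z + 3/16z².

Need |R(x)|<1, x<0.
x=-1.55: |R|=0.0995
R=1: x+3/16x²=0 ⇒ x=−16/3=-5.3333; min R=1−1/(4·3/16)=-0.3333>−1
Confirm numerically:
  x=-5.105: |R|=0.78144 <1
  x=-3.319: |R|=0.25354 <1
  x=-3.006: |R|=0.31174 <1
  x=-5.872: |R|=1.59307 >1
  x=-5.839: |R|=1.55361 >1
  x=-5.735: |R|=1.43192 >1
Stable set (-5.3333, 0).

(-5.3333, 0).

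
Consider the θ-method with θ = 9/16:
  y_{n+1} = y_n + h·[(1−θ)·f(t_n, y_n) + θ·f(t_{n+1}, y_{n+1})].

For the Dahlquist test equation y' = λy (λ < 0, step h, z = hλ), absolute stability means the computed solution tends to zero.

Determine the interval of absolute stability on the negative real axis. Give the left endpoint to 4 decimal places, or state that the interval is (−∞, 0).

interval (−∞, 0).

Test eqn y'=λy, z=hλ:
  y_{n+1} = y_n + z·[7/16·y_n + 9/16·y_{n+1}] ⇒ (1 − 9/16z)y_{n+1} = (1 + 7/16z)y_n
  R(z) = (1 + 7/16z)/(1 − 9/16z).

Need |R(x)|<1, x<0.
x=-0.56: |R|=0.5741
x=-2: |R|=0.0588
x=-10: |R|=0.5094
x=-100: |R|=0.7467
θ=9/16≥1/2 ⇒ |1+7/16x|<|1−9/16x| ∀x<0 ⇒ unbounded interval.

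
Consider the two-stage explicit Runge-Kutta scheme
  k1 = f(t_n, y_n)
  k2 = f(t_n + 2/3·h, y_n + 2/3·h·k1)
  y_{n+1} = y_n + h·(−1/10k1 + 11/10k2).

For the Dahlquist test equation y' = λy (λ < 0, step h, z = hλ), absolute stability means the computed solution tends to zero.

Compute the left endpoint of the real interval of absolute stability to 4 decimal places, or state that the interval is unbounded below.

z* = -1.3636.

Test eqn y'=λy, z=hλ:
  k1=λy_n ⇒ h·k1=z·y_n;  k2=λ(1+2/3z)y_n ⇒ h·k2=z(1+2/3z)y_n
  y_{n+1}/y_n = 1 − 1/10z + 11/10z(1+2/3z) = 1 + z + 11/15z²
  ⇒ R(z) = 1 + z + 11/15z².

Solve |R(x)|<1 on ℝ⁻.
x=-0.93: |R|=0.7043
R=1: x+11/15x²=0 ⇒ x=−15/11=-1.3636; min R=1−1/(4·11/15)=0.6591>−1
Confirm numerically:
  x=-1.320: |R|=0.95776 <1
  x=-1.087: |R|=0.77948 <1
  x=-0.743: |R|=0.66184 <1
  x=-1.762: |R|=1.51474 >1
  x=-1.458: |R|=1.10089 >1
So |R|<1 on (-1.3636, 0).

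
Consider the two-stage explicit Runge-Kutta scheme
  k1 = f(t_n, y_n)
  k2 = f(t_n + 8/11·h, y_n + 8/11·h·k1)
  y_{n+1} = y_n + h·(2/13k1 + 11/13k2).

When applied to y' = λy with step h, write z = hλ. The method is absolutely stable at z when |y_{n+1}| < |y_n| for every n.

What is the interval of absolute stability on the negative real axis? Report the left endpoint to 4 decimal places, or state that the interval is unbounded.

(-1.6250, 0).

Set f=λy, z=hλ:
  k1=λy_n ⇒ h·k1=z·y_n;  k2=λ(1+8/11z)y_n ⇒ h·k2=z(1+8/11z)y_n
  y_{n+1}/y_n = 1 + 2/13z + 11/13z(1+8/11z) = 1 + z + 8/13z²
  so R(z) = 1 + z + 8/13z².

Find x<0 with |R(x)|<1.
x=-0.75: |R|=0.5962
R=1: x+8/13x²=0 ⇒ x=−13/8=-1.6250; min R=1−1/(4·8/13)=0.5938>−1
Confirm numerically:
  x=-1.430: |R|=0.82840 <1
  x=-1.119: |R|=0.65156 <1
  x=-1.093: |R|=0.64217 <1
  x=-0.690: |R|=0.60298 <1
  x=-2.114: |R|=1.63615 >1
  x=-1.939: |R|=1.37467 >1
Interval (-1.6250, 0).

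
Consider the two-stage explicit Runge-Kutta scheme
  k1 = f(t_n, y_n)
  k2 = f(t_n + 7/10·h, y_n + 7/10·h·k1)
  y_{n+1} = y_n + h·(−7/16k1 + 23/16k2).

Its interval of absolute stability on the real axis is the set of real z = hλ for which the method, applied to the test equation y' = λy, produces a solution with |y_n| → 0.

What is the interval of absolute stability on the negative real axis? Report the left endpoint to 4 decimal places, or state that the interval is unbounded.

With y'=λy (z=hλ):
  k1=λy_n ⇒ h·k1=z·y_n;  k2=λ(1+7/10z)y_n ⇒ h·k2=z(1+7/10z)y_n
  y_{n+1}/y_n = 1 − 7/16z + 23/16z(1+7/10z) = 1 + z + 161/160z²
  R(z) = 1 + z + 161/160z².

Boundary: |R(x)|=1, x<0.
x=-0.8: |R|=0.8440
R=1: x+161/160x²=0 ⇒ x=−160/161=-0.9938; min R=1−1/(4·161/160)=0.7516>−1
Confirm numerically:
  x=-0.939: |R|=0.94823 <1
  x=-0.900: |R|=0.91506 <1
  x=-0.459: |R|=0.75300 <1
  x=-0.403: |R|=0.76042 <1
  x=-1.412: |R|=1.59420 >1
  x=-1.097: |R|=1.11393 >1
  x=-1.034: |R|=1.04184 >1
Stable set (-0.9938, 0).

z∈(-0.9938,0).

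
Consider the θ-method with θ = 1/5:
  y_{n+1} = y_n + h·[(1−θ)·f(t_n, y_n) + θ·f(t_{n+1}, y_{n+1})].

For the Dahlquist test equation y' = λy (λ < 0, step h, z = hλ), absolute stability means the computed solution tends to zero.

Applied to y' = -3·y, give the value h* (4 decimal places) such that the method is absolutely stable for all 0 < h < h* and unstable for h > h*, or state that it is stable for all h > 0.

On y'=λy, z=hλ:
  y_{n+1} = y_n + z·[4/5·y_n + 1/5·y_{n+1}] ⇒ (1 − 1/5z)y_{n+1} = (1 + 4/5z)y_n
  ⇒ R(z) = (1 + 4/5z)/(1 − 1/5z).

Find x<0 with |R(x)|<1.
x=-1.56: |R|=0.1890
R=−1: 1+4/5x = −1+1/5x ⇒ -3/5x=2 ⇒ x=2/(-3/5)=-3.3333
Confirm numerically:
  x=-3.184: |R|=0.94526 <1
  x=-3.152: |R|=0.93327 <1
  x=-2.490: |R|=0.66222 <1
  x=-2.272: |R|=0.56216 <1
  x=-3.542: |R|=1.07328 >1
  x=-3.360: |R|=1.00957 >1
So |R|<1 on (-3.3333, 0).

(-3.3333,0); λ=-3 ⇒ h* = (10/3)/3 = 1.1111.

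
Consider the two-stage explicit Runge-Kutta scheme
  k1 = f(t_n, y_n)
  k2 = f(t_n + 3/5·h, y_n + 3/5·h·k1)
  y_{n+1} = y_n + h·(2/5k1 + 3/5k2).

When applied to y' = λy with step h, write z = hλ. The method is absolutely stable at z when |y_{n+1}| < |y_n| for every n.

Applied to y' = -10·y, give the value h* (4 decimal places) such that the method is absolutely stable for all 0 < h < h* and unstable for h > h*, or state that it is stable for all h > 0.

(-2.7778,0); λ=-10 ⇒ h* = (25/9)/10 = 0.2778.

With y'=λy (z=hλ):
  k1=λy_n ⇒ h·k1=z·y_n;  k2=λ(1+3/5z)y_n ⇒ h·k2=z(1+3/5z)y_n
  y_{n+1}/y_n = 1 + 2/5z + 3/5z(1+3/5z) = 1 + z + 9/25z²
  ⇒ R(z) = 1 + z + 9/25z².

Solve |R(x)|<1 on ℝ⁻.
x=-0.52: |R|=0.5773
R=1: x+9/25x²=0 ⇒ x=−25/9=-2.7778; min R=1−1/(4·9/25)=0.3056>−1
Confirm numerically:
  x=-2.448: |R|=0.70937 <1
  x=-2.054: |R|=0.46481 <1
  x=-1.896: |R|=0.39813 <1
  x=-3.314: |R|=1.63973 >1
  x=-2.921: |R|=1.15061 >1
So |R|<1 on (-2.7778, 0).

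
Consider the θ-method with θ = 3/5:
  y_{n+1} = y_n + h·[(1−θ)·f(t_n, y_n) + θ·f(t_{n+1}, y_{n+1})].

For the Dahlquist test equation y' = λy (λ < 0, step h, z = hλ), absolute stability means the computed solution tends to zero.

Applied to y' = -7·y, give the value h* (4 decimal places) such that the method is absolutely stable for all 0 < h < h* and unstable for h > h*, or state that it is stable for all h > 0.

unbounded; (−∞, 0). Any h>0 works for λ=-7.

With y'=λy (z=hλ):
  y_{n+1} = y_n + z·[2/5·y_n + 3/5·y_{n+1}] ⇒ (1 − 3/5z)y_{n+1} = (1 + 2/5z)y_n
  so R(z) = (1 + 2/5z)/(1 − 3/5z).

Need |R(x)|<1, x<0.
x=-1.28: |R|=0.2760
x=-2: |R|=0.0909
x=-10: |R|=0.4286
x=-100: |R|=0.6393
θ=3/5≥1/2 ⇒ |1+2/5x|<|1−3/5x| ∀x<0 ⇒ interval (−∞,0).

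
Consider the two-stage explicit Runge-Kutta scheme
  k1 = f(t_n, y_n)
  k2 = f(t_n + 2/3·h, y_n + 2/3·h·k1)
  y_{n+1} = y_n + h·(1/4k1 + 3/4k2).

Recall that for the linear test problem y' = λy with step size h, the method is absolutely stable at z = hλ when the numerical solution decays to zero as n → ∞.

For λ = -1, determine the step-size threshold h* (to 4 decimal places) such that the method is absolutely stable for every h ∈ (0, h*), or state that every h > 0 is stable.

(-2.0000,0); λ=-1 ⇒ h* = (2)/1 = 2.0000.

Test eqn y'=λy, z=hλ:
  k1=λy_n ⇒ h·k1=z·y_n;  k2=λ(1+2/3z)y_n ⇒ h·k2=z(1+2/3z)y_n
  y_{n+1}/y_n = 1 + 1/4z + 3/4z(1+2/3z) = 1 + z + 1/2z²
  ⇒ R(z) = 1 + z + 1/2z².

Find x<0 with |R(x)|<1.
x=-1.21: |R|=0.5221
R=1: x+1/2x²=0 ⇒ x=−2=-2.0000; min R=1−1/(4·1/2)=0.5000>−1
Confirm numerically:
  x=-1.855: |R|=0.86551 <1
  x=-1.202: |R|=0.52040 <1
  x=-1.131: |R|=0.50858 <1
  x=-0.998: |R|=0.50000 <1
  x=-2.407: |R|=1.48982 >1
  x=-2.372: |R|=1.44119 >1
  x=-2.022: |R|=1.02224 >1
Stable set (-2.0000, 0).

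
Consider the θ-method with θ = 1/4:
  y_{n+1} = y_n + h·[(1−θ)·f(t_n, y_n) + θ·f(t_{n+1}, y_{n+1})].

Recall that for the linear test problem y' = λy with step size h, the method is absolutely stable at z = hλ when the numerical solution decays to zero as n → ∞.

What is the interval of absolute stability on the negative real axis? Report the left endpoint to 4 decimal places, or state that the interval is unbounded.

z∈(-4.0000,0).

With y'=λy (z=hλ):
  y_{n+1} = y_n + z·[3/4·y_n + 1/4·y_{n+1}] ⇒ (1 − 1/4z)y_{n+1} = (1 + 3/4z)y_n
  ⇒ R(z) = (1 + 3/4z)/(1 − 1/4z).

Need |R(x)|<1, x<0.
x=-1.09: |R|=0.1434
R=−1: 1+3/4x = −1+1/4x ⇒ -1/2x=2 ⇒ x=2/(-1/2)=-4.0000
Confirm numerically:
  x=-3.589: |R|=0.89169 <1
  x=-3.114: |R|=0.75091 <1
  x=-2.974: |R|=0.70576 <1
  x=-4.384: |R|=1.09160 >1
  x=-4.326: |R|=1.07831 >1
Interval (-4.0000, 0).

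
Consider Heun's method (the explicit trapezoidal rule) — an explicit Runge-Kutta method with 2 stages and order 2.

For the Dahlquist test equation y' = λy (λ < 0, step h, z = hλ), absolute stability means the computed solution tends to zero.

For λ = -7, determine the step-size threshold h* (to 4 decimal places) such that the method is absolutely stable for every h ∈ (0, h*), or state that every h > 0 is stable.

Test eqn y'=λy, z=hλ:
  order 2, 2-stage ⇒ R(z)=1+z+z^2/2
  (e.g. R(-0.72)=0.53920, |R|=0.53920)

Solve |R(x)|<1 on ℝ⁻.
x=-0.72: |R|=0.5392
|R(-1.65)|=0.7112 |R(-1.48)|=0.6152 |R(-0.68)|=0.5512
Bisect:
  x_lo=-2.3624 |R|=1.4280  x_hi=-0.2864 |R|=0.7546
  mid=-1.32439 |R|=0.55261 →hi
  mid=-1.84338 |R|=0.85565 →hi
  mid=-2.10288 |R|=1.10817 →lo
  mid=-1.97313 |R|=0.97349 →hi
  mid=-2.03800 |R|=1.03873 →lo
  mid=-2.00557 |R|=1.00558 →lo
  mid=-1.98935 |R|=0.98941 →hi
  ...
  [-2.00012,-1.99999] ⇒ x*=-2.0000
Interval (-2.0000, 0).

(-2.0000,0); λ=-7 ⇒ h* = 0.2857.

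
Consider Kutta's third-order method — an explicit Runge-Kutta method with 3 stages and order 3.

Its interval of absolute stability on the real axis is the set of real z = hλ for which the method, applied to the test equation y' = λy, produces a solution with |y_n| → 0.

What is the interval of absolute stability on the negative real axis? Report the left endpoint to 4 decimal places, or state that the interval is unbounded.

(-2.5127, 0).

Set f=λy, z=hλ:
  order 3, 3-stage ⇒ R(z)=1+z+z^2/2+z^3/6
  (e.g. R(-0.52)=0.59177, |R|=0.59177)

Need |R(x)|<1, x<0.
x=-0.52: |R|=0.5918
|R(-2.43)|=0.8690 |R(-1.74)|=0.1042 |R(-0.62)|=0.5325
Bisect:
  x_lo=-2.9155 |R|=1.7958  x_hi=-0.0641 |R|=0.9379
  mid=-1.48980 |R|=0.06885 →hi
  mid=-2.20266 |R|=0.55791 →hi
  mid=-2.55909 |R|=1.07784 →lo
  mid=-2.38087 |R|=0.79595 →hi
  mid=-2.46998 |R|=0.93106 →hi
  mid=-2.51454 |R|=1.00295 →lo
  mid=-2.49226 |R|=0.96663 →hi
  mid=-2.50340 |R|=0.98469 →hi
  ...
  [-2.51279,-2.51262] ⇒ x*=-2.5127
Stable set (-2.5127, 0).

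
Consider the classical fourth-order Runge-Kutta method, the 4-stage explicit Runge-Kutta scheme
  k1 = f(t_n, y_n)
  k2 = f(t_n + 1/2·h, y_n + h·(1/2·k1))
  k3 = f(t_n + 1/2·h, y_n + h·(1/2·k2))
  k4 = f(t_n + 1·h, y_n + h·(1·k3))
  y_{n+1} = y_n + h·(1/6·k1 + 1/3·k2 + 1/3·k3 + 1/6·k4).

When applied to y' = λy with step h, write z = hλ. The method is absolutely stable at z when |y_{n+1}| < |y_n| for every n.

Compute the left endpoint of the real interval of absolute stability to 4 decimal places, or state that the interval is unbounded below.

Test eqn y'=λy, z=hλ:
  order 4, 4-stage ⇒ R(z)=1+z+z^2/2+z^3/6+z^4/24
  (e.g. R(-0.33)=0.71895, |R|=0.71895)

Need |R(x)|<1, x<0.
x=-0.33: |R|=0.7190
|R(-0.77)|=0.4650 |R(-0.69)|=0.5027 |R(-0.64)|=0.5281
Bisect:
  x_lo=-3.6209 |R|=3.1847  x_hi=-0.3547 |R|=0.7014
  mid=-1.98781 |R|=0.32934 →hi
  mid=-2.80435 |R|=1.02912 →lo
  mid=-2.39608 |R|=0.55518 →hi
  mid=-2.60022 |R|=0.75498 →hi
  mid=-2.70228 |R|=0.88189 →hi
  mid=-2.75332 |R|=0.95285 →hi
  mid=-2.77883 |R|=0.99031 →hi
  mid=-2.79159 |R|=1.00954 →lo
  mid=-2.78521 |R|=0.99988 →hi
  mid=-2.78840 |R|=1.00470 →lo
  ...
  [-2.78541,-2.78521] ⇒ x*=-2.7853
So |R|<1 on (-2.7853, 0).

z* = -2.7853.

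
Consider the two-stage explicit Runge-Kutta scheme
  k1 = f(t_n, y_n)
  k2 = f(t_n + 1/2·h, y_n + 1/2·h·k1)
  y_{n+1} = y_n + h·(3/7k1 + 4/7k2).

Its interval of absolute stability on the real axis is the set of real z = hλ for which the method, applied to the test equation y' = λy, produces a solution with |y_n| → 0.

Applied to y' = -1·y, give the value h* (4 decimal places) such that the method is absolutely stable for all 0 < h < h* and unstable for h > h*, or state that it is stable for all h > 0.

(-3.5000,0); λ=-1 ⇒ h* = (7/2)/1 = 3.5000.

With y'=λy (z=hλ):
  k1=λy_n ⇒ h·k1=z·y_n;  k2=λ(1+1/2z)y_n ⇒ h·k2=z(1+1/2z)y_n
  y_{n+1}/y_n = 1 + 3/7z + 4/7z(1+1/2z) = 1 + z + 2/7z²
  Hence R(z) = 1 + z + 2/7z².

Need |R(x)|<1, x<0.
x=-1.25: |R|=0.1964
R=1: x+2/7x²=0 ⇒ x=−7/2=-3.5000; min R=1−1/(4·2/7)=0.1250>−1
Confirm numerically:
  x=-3.455: |R|=0.95558 <1
  x=-2.347: |R|=0.22683 <1
  x=-1.749: |R|=0.12500 <1
  x=-4.059: |R|=1.64828 >1
  x=-3.610: |R|=1.11346 >1
  x=-3.584: |R|=1.08602 >1
So |R|<1 on (-3.5000, 0).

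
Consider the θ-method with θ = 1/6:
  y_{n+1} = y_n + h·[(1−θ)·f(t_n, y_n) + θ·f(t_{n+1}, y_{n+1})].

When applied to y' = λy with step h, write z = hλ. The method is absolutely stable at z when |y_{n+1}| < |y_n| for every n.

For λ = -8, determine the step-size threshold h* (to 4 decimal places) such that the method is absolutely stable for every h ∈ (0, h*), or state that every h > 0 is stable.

On y'=λy, z=hλ:
  y_{n+1} = y_n + z·[5/6·y_n + 1/6·y_{n+1}] ⇒ (1 − 1/6z)y_{n+1} = (1 + 5/6z)y_n
  ⇒ R(z) = (1 + 5/6z)/(1 − 1/6z).

Solve |R(x)|<1 on ℝ⁻.
x=-1.71: |R|=0.3307
R=−1: 1+5/6x = −1+1/6x ⇒ -2/3x=2 ⇒ x=2/(-2/3)=-3.0000
Confirm numerically:
  x=-2.610: |R|=0.81882 <1
  x=-1.728: |R|=0.34161 <1
  x=-1.313: |R|=0.07726 <1
  x=-3.552: |R|=1.23116 >1
  x=-3.462: |R|=1.19531 >1
  x=-3.333: |R|=1.14272 >1
Interval (-3.0000, 0).

(-3.0000,0); λ=-8 ⇒ h* = (3)/8 = 0.3750.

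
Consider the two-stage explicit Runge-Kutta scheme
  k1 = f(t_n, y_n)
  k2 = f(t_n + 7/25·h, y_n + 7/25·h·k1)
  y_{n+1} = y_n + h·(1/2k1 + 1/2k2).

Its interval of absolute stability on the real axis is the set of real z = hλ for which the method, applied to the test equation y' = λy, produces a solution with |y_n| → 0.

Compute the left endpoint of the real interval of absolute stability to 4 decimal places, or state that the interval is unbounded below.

z* = -7.1429.

Set f=λy, z=hλ:
  k1=λy_n ⇒ h·k1=z·y_n;  k2=λ(1+7/25z)y_n ⇒ h·k2=z(1+7/25z)y_n
  y_{n+1}/y_n = 1 + 1/2z + 1/2z(1+7/25z) = 1 + z + 7/50z²
  so R(z) = 1 + z + 7/50z².

Boundary: |R(x)|=1, x<0.
x=-0.82: |R|=0.2741
R=1: x+7/50x²=0 ⇒ x=−50/7=-7.1429; min R=1−1/(4·7/50)=-0.7857>−1
Confirm numerically:
  x=-6.551: |R|=0.45718 <1
  x=-4.785: |R|=0.57953 <1
  x=-3.442: |R|=0.78337 <1
  x=-7.501: |R|=1.37610 >1
  x=-7.375: |R|=1.23969 >1
So |R|<1 on (-7.1429, 0).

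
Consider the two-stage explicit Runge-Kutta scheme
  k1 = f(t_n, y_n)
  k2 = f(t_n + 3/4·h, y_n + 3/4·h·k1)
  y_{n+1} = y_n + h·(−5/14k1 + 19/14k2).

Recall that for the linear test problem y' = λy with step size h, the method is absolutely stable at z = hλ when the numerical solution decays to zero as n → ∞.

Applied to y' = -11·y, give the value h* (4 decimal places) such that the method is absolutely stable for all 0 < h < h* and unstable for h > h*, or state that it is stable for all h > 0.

On y'=λy, z=hλ:
  k1=λy_n ⇒ h·k1=z·y_n;  k2=λ(1+3/4z)y_n ⇒ h·k2=z(1+3/4z)y_n
  y_{n+1}/y_n = 1 − 5/14z + 19/14z(1+3/4z) = 1 + z + 57/56z²
  R(z) = 1 + z + 57/56z².

Find x<0 with |R(x)|<1.
x=-1.71: |R|=2.2663
R=1: x+57/56x²=0 ⇒ x=−56/57=-0.9825; min R=1−1/(4·57/56)=0.7544>−1
Confirm numerically:
  x=-0.931: |R|=0.95124 <1
  x=-0.826: |R|=0.86846 <1
  x=-0.635: |R|=0.77543 <1
  x=-0.585: |R|=0.76334 <1
  x=-1.169: |R|=1.22196 >1
  x=-1.125: |R|=1.16323 >1
Interval (-0.9825, 0).

(-0.9825,0); λ=-11 ⇒ h* = (56/57)/11 = 0.0893.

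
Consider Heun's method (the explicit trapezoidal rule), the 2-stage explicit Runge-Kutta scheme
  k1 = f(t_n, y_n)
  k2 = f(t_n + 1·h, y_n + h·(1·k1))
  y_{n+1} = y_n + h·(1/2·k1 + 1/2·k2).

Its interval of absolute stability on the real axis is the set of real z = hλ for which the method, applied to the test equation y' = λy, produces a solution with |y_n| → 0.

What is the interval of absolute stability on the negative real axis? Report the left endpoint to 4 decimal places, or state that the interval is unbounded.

Test eqn y'=λy, z=hλ:
  order 2, 2-stage ⇒ R(z)=1+z+z^2/2
  (e.g. R(-1.12)=0.50720, |R|=0.50720)

Find x<0 with |R(x)|<1.
x=-1.12: |R|=0.5072
|R(-1.47)|=0.6104 |R(-1.23)|=0.5264 |R(-0.99)|=0.5000
Bisect:
  x_lo=-2.8288 |R|=2.1722  x_hi=-0.2840 |R|=0.7563
  mid=-1.55639 |R|=0.65479 →hi
  mid=-2.19259 |R|=1.21114 →lo
  mid=-1.87449 |R|=0.88237 →hi
  mid=-2.03354 |R|=1.03410 →lo
  mid=-1.95402 |R|=0.95507 →hi
  mid=-1.99378 |R|=0.99380 →hi
  mid=-2.01366 |R|=1.01375 →lo
  mid=-2.00372 |R|=1.00373 →lo
  mid=-1.99875 |R|=0.99875 →hi
  ...
  [-2.00015,-1.99999] ⇒ x*=-2.0000
Interval (-2.0000, 0).

z∈(-2.0000,0).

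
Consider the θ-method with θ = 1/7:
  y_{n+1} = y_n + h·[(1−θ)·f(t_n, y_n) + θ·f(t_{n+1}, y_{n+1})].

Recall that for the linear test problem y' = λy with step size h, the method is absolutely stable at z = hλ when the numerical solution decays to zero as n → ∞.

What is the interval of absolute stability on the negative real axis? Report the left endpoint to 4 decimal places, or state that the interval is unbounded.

With y'=λy (z=hλ):
  y_{n+1} = y_n + z·[6/7·y_n + 1/7·y_{n+1}] ⇒ (1 − 1/7z)y_{n+1} = (1 + 6/7z)y_n
  so R(z) = (1 + 6/7z)/(1 − 1/7z).

Find x<0 with |R(x)|<1.
x=-0.6: |R|=0.4474
R=−1: 1+6/7x = −1+1/7x ⇒ -5/7x=2 ⇒ x=2/(-5/7)=-2.8000
Confirm numerically:
  x=-2.748: |R|=0.97333 <1
  x=-2.197: |R|=0.67218 <1
  x=-2.185: |R|=0.66522 <1
  x=-1.777: |R|=0.41723 <1
  x=-3.276: |R|=1.23161 >1
  x=-2.871: |R|=1.03596 >1
  x=-2.858: |R|=1.02942 >1
So |R|<1 on (-2.8000, 0).

z∈(-2.8000,0).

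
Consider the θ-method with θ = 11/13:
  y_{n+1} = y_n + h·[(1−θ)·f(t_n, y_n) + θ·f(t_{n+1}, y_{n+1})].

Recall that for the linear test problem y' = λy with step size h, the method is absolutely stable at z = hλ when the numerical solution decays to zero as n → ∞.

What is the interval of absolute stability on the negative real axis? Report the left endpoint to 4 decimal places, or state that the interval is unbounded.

Test eqn y'=λy, z=hλ:
  y_{n+1} = y_n + z·[2/13·y_n + 11/13·y_{n+1}] ⇒ (1 − 11/13z)y_{n+1} = (1 + 2/13z)y_n
  ⇒ R(z) = (1 + 2/13z)/(1 − 11/13z).

Need |R(x)|<1, x<0.
x=-0.82: |R|=0.5159
x=-2: |R|=0.2571
x=-10: |R|=0.0569
x=-100: |R|=0.1680
θ=11/13≥1/2 ⇒ |1+2/13x|<|1−11/13x| ∀x<0 ⇒ stable on all of ℝ⁻.

unbounded; (−∞, 0).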